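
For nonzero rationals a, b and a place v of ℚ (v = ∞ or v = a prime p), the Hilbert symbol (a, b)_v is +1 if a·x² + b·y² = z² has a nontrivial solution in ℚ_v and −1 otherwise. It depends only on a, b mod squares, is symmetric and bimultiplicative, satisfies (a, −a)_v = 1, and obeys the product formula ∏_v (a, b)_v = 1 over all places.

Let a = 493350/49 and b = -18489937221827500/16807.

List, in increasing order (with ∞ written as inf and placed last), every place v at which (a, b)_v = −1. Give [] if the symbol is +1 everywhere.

Mod squares: a ≡ 19734, b ≡ -437437. Check v ∈ {∞, 2, 3, 5, 7, 11, 13, 19, 23, 43}.
v=43: a=43^0·(≡9), b=43^2·(≡42) mod 43; (9|43)=+1, (42|43)=-1; (−1)^{0·2·21}·(+1)^2·(-1)^0 = +1.
v=23: a=23^1·(≡20), b=23^3·(≡18) mod 23; (20|23)=-1, (18|23)=+1; (−1)^{1·3·11}·(-1)^3·(+1)^1 = +1.
v=5: a=5^2·(≡1), b=5^4·(≡3) mod 5; (1|5)=+1, (3|5)=-1; (−1)^{2·4·2}·(+1)^4·(-1)^2 = +1.
v=19: a=19^0·(≡10), b=19^1·(≡5) mod 19; (10|19)=-1, (5|19)=+1; (−1)^{0·1·9}·(-1)^1·(+1)^0 = -1.
v=∞: 19734 > 0 and -437437 < 0  ⇒  (a,b)_∞ = +1.
v=3: a=3^1·(≡2), b=3^0·(≡2) mod 3; (2|3)=-1, (2|3)=-1; (−1)^{1·0·1}·(-1)^0·(-1)^1 = -1.
v=7: a=7^-2·(≡4), b=7^-5·(≡5) mod 7; (4|7)=+1, (5|7)=-1; (−1)^{-2·-5·3}·(+1)^-5·(-1)^-2 = +1.
v=11: a=11^1·(≡5), b=11^3·(≡4) mod 11; (5|11)=+1, (4|11)=+1; (−1)^{1·3·5}·(+1)^3·(+1)^1 = -1.
v=2: v_2(a)=1, v_2(b)=2; units ≡ 3, 3 (mod 8); ε·ε+αω+βω = 1·1+1·1+2·1 ≡ 0  ⇒  (a,b)_2 = +1.
v=13: a=13^1·(≡12), b=13^1·(≡2) mod 13; (12|13)=+1, (2|13)=-1; (−1)^{1·1·6}·(+1)^1·(-1)^1 = -1.
Ram(19734, -437437) = {3, 11, 13, 19}; no ℚ_3-point on the conic.

[3, 11, 13, 19]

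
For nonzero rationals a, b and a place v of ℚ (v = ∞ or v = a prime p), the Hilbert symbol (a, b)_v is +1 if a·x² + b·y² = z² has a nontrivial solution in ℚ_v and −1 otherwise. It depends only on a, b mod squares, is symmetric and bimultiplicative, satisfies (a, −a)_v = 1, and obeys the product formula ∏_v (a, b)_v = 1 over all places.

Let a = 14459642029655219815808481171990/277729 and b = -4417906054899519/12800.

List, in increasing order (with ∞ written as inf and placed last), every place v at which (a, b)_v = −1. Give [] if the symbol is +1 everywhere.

[2, 5, 13, 19, 23, 43]

Mod squares: a ≡ 187910, b ≡ -179998. Check v ∈ {∞, 2, 3, 5, 7, 13, 17, 19, 23, 31, 43}.
v=23: a=23^5·(≡14), b=23^3·(≡19) mod 23; (14|23)=-1, (19|23)=-1; (−1)^{5·3·11}·(-1)^3·(-1)^5 = -1.
v=19: a=19^5·(≡2), b=19^2·(≡15) mod 19; (2|19)=-1, (15|19)=-1; (−1)^{5·2·9}·(-1)^2·(-1)^5 = -1.
v=13: a=13^4·(≡6), b=13^5·(≡3) mod 13; (6|13)=-1, (3|13)=+1; (−1)^{4·5·6}·(-1)^5·(+1)^4 = -1.
v=2: v_2(a)=1, v_2(b)=-9; units ≡ 3, 1 (mod 8); ε·ε+αω+βω = 1·0+1·0+-9·1 ≡ 1  ⇒  (a,b)_2 = -1.
v=17: a=17^-2·(≡8), b=17^0·(≡4) mod 17; (8|17)=+1, (4|17)=+1; (−1)^{-2·0·8}·(+1)^0·(+1)^-2 = +1.
v=∞: 187910 > 0 and -179998 < 0  ⇒  (a,b)_∞ = +1.
v=5: a=5^1·(≡2), b=5^-2·(≡3) mod 5; (2|5)=-1, (3|5)=-1; (−1)^{1·-2·2}·(-1)^-2·(-1)^1 = -1.
v=31: a=31^-2·(≡4), b=31^0·(≡8) mod 31; (4|31)=+1, (8|31)=+1; (−1)^{-2·0·15}·(+1)^0·(+1)^-2 = +1.
v=43: a=43^5·(≡26), b=43^1·(≡30) mod 43; (26|43)=-1, (30|43)=-1; (−1)^{5·1·21}·(-1)^1·(-1)^5 = -1.
v=3: a=3^2·(≡2), b=3^2·(≡2) mod 3; (2|3)=-1, (2|3)=-1; (−1)^{2·2·1}·(-1)^2·(-1)^2 = +1.
v=7: a=7^4·(≡4), b=7^1·(≡2) mod 7; (4|7)=+1, (2|7)=+1; (−1)^{4·1·3}·(+1)^1·(+1)^4 = +1.
Ram(187910, -179998) = {2, 5, 13, 19, 23, 43}; no ℚ_2-point on the conic.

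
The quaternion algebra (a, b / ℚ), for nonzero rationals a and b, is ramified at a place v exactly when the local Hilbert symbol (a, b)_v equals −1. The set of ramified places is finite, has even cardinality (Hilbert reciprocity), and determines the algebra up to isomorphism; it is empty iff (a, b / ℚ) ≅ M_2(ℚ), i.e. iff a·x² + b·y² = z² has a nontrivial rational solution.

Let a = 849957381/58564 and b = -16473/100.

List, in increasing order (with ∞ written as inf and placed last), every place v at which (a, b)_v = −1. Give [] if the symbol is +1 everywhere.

[13, 19]

Mod squares: a ≡ 741, b ≡ -57. Check v ∈ {∞, 2, 3, 5, 7, 11, 13, 17, 19}.
v=2: v_2(a)=-2, v_2(b)=-2; units ≡ 5, 7 (mod 8); ε·ε+αω+βω = 0·1+-2·0+-2·1 ≡ 0  ⇒  (a,b)_2 = +1.
v=19: a=19^1·(≡5), b=19^1·(≡9) mod 19; (5|19)=+1, (9|19)=+1; (−1)^{1·1·9}·(+1)^1·(+1)^1 = -1.
v=11: a=11^-4·(≡5), b=11^0·(≡5) mod 11; (5|11)=+1, (5|11)=+1; (−1)^{-4·0·5}·(+1)^0·(+1)^-4 = +1.
v=7: a=7^2·(≡3), b=7^0·(≡6) mod 7; (3|7)=-1, (6|7)=-1; (−1)^{2·0·3}·(-1)^0·(-1)^2 = +1.
v=5: a=5^0·(≡4), b=5^-2·(≡3) mod 5; (4|5)=+1, (3|5)=-1; (−1)^{0·-2·2}·(+1)^-2·(-1)^0 = +1.
v=13: a=13^1·(≡5), b=13^0·(≡7) mod 13; (5|13)=-1, (7|13)=-1; (−1)^{1·0·6}·(-1)^0·(-1)^1 = -1.
v=3: a=3^5·(≡1), b=3^1·(≡2) mod 3; (1|3)=+1, (2|3)=-1; (−1)^{5·1·1}·(+1)^1·(-1)^5 = +1.
v=17: a=17^2·(≡5), b=17^2·(≡3) mod 17; (5|17)=-1, (3|17)=-1; (−1)^{2·2·8}·(-1)^2·(-1)^2 = +1.
v=∞: 741 > 0 and -57 < 0  ⇒  (a,b)_∞ = +1.
|Ram(741, -57)| = 2, even; anisotropic at {13, 19}.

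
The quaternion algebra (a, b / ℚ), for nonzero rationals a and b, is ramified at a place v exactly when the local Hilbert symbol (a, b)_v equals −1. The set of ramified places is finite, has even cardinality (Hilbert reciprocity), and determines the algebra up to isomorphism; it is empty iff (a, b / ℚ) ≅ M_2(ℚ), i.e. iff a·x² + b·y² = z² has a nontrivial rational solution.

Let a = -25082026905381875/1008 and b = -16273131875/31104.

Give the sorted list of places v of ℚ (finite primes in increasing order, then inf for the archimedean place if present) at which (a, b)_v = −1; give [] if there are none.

Mod squares: a ≡ -77, b ≡ -114114. Check v ∈ {∞, 2, 3, 5, 7, 11, 13, 19, 37}.
v=11: a=11^3·(≡4), b=11^1·(≡6) mod 11; (4|11)=+1, (6|11)=-1; (−1)^{3·1·5}·(+1)^1·(-1)^3 = +1.
v=19: a=19^4·(≡15), b=19^1·(≡7) mod 19; (15|19)=-1, (7|19)=+1; (−1)^{4·1·9}·(-1)^1·(+1)^4 = -1.
v=37: a=37^2·(≡21), b=37^2·(≡31) mod 37; (21|37)=+1, (31|37)=-1; (−1)^{2·2·18}·(+1)^2·(-1)^2 = +1.
v=13: a=13^2·(≡4), b=13^1·(≡3) mod 13; (4|13)=+1, (3|13)=+1; (−1)^{2·1·6}·(+1)^1·(+1)^2 = +1.
v=∞: -77 < 0 and -114114 < 0  ⇒  (a,b)_∞ = -1.
v=2: v_2(a)=-4, v_2(b)=-7; units ≡ 3, 7 (mod 8); ε·ε+αω+βω = 1·1+-4·0+-7·1 ≡ 0  ⇒  (a,b)_2 = +1.
v=5: a=5^4·(≡3), b=5^4·(≡1) mod 5; (3|5)=-1, (1|5)=+1; (−1)^{4·4·2}·(-1)^4·(+1)^4 = +1.
v=3: a=3^-2·(≡1), b=3^-5·(≡2) mod 3; (1|3)=+1, (2|3)=-1; (−1)^{-2·-5·1}·(+1)^-5·(-1)^-2 = +1.
v=7: a=7^-1·(≡3), b=7^1·(≡2) mod 7; (3|7)=-1, (2|7)=+1; (−1)^{-1·1·3}·(-1)^1·(+1)^-1 = +1.
(-77, -114114 / ℚ) ramifies at {19, ∞}: a division algebra.

[19, inf]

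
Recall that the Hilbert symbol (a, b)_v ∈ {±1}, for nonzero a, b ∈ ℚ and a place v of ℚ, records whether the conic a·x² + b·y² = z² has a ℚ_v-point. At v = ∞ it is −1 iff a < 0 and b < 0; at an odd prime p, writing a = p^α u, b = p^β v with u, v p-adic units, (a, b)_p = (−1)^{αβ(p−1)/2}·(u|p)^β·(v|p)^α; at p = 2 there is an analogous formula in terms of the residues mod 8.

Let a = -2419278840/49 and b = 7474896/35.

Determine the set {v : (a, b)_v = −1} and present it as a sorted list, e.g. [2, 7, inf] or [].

[3, 11]

Mod squares: a ≡ -510, b ≡ 15015. Check v ∈ {∞, 2, 3, 5, 7, 11, 13, 17}.
v=7: a=7^-2·(≡1), b=7^-1·(≡6) mod 7; (1|7)=+1, (6|7)=-1; (−1)^{-2·-1·3}·(+1)^-1·(-1)^-2 = +1.
v=∞: -510 < 0 and 15015 > 0  ⇒  (a,b)_∞ = +1.
v=2: v_2(a)=3, v_2(b)=4; units ≡ 1, 7 (mod 8); ε·ε+αω+βω = 0·1+3·0+4·0 ≡ 0  ⇒  (a,b)_2 = +1.
v=11: a=11^4·(≡7), b=11^3·(≡3) mod 11; (7|11)=-1, (3|11)=+1; (−1)^{4·3·5}·(-1)^3·(+1)^4 = -1.
v=13: a=13^0·(≡10), b=13^1·(≡6) mod 13; (10|13)=+1, (6|13)=-1; (−1)^{0·1·6}·(+1)^1·(-1)^0 = +1.
v=17: a=17^1·(≡9), b=17^0·(≡13) mod 17; (9|17)=+1, (13|17)=+1; (−1)^{1·0·8}·(+1)^0·(+1)^1 = +1.
v=5: a=5^1·(≡3), b=5^-1·(≡3) mod 5; (3|5)=-1, (3|5)=-1; (−1)^{1·-1·2}·(-1)^-1·(-1)^1 = +1.
v=3: a=3^5·(≡1), b=3^3·(≡1) mod 3; (1|3)=+1, (1|3)=+1; (−1)^{5·3·1}·(+1)^3·(+1)^5 = -1.
(-510, 15015 / ℚ) ramifies at {3, 11}: a division algebra.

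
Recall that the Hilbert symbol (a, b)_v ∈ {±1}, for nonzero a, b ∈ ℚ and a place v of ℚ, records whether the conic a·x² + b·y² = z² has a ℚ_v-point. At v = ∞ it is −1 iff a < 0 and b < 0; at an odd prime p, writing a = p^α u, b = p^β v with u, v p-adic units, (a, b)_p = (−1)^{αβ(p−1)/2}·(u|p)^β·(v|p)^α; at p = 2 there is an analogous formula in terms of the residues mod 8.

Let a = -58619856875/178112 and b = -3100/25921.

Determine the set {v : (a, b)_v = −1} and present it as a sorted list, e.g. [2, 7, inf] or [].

(a, b) ≡ (-20677, -31) mod (ℚ^×)²; places V = {2, 5, 7, 11, 17, 19, 23, 29, 31, ∞}.
(a,b)_29: α=1, u≡8; β=0, v≡11 (mod 29); (8|29)=-1, (11|29)=-1; sign (−1)^0·-1^0·-1^1 = -1.
(a,b)_11: α=-2, u≡4; β=0, v≡7 (mod 11); (4|11)=+1, (7|11)=-1; sign (−1)^0·+1^0·-1^-2 = +1.
(a,b)_17: α=2, u≡12; β=0, v≡10 (mod 17); (12|17)=-1, (10|17)=-1; sign (−1)^0·-1^0·-1^2 = +1.
(a,b)_∞: sgn(-20677)=−, sgn(-31)=−, so -1.
(a,b)_7: α=0, u≡2; β=-2, v≡2 (mod 7); (2|7)=+1, (2|7)=+1; sign (−1)^0·+1^-2·+1^0 = +1.
(a,b)_2: α=-6, β=2; u≡3, v≡1 (mod 8); ε(u)ε(v)=1·0, αω(v)=-6·0, βω(u)=2·1; sum ≡ 0  ⇒  +1.
(a,b)_5: α=4, u≡2; β=2, v≡1 (mod 5); (2|5)=-1, (1|5)=+1; sign (−1)^0·-1^2·+1^4 = +1.
(a,b)_31: α=1, u≡21; β=1, v≡11 (mod 31); (21|31)=-1, (11|31)=-1; sign (−1)^1·-1^1·-1^1 = -1.
(a,b)_23: α=-1, u≡11; β=-2, v≡17 (mod 23); (11|23)=-1, (17|23)=-1; sign (−1)^0·-1^-2·-1^-1 = -1.
(a,b)_19: α=2, u≡8; β=0, v≡7 (mod 19); (8|19)=-1, (7|19)=+1; sign (−1)^0·-1^0·+1^2 = +1.
|Ram(-20677, -31)| = 4, even; anisotropic at {23, 29, 31, ∞}.

[23, 29, 31, inf]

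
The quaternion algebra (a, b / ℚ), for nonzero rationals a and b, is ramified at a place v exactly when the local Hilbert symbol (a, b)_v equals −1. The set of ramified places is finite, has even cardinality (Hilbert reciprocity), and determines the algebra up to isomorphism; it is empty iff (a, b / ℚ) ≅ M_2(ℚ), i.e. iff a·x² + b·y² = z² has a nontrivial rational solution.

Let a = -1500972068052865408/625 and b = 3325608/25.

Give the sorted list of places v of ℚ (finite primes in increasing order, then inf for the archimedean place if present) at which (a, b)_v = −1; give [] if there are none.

[7, 13]

(a, b) ≡ (-38038, 92378) mod (ℚ^×)²; places V = {2, 3, 5, 7, 11, 13, 17, 19, ∞}.
(a,b)_7: α=1, u≡3; β=0, v≡5 (mod 7); (3|7)=-1, (5|7)=-1; sign (−1)^0·-1^0·-1^1 = -1.
(a,b)_2: α=7, β=3; u≡5, v≡5 (mod 8); ε(u)ε(v)=0·0, αω(v)=7·1, βω(u)=3·1; sum ≡ 0  ⇒  +1.
(a,b)_17: α=4, u≡4; β=1, v≡7 (mod 17); (4|17)=+1, (7|17)=-1; sign (−1)^0·+1^1·-1^4 = +1.
(a,b)_19: α=3, u≡3; β=1, v≡7 (mod 19); (3|19)=-1, (7|19)=+1; sign (−1)^1·-1^1·+1^3 = +1.
(a,b)_∞: sgn(-38038)=−, sgn(92378)=+, so +1.
(a,b)_5: α=-4, u≡2; β=-2, v≡3 (mod 5); (2|5)=-1, (3|5)=-1; sign (−1)^0·-1^-2·-1^-4 = +1.
(a,b)_11: α=3, u≡2; β=1, v≡5 (mod 11); (2|11)=-1, (5|11)=+1; sign (−1)^1·-1^1·+1^3 = +1.
(a,b)_13: α=3, u≡9; β=1, v≡11 (mod 13); (9|13)=+1, (11|13)=-1; sign (−1)^0·+1^1·-1^3 = -1.
(a,b)_3: α=0, u≡2; β=2, v≡2 (mod 3); (2|3)=-1, (2|3)=-1; sign (−1)^0·-1^2·-1^0 = +1.
Ram(-38038, 92378) = {7, 13}; no ℚ_7-point on the conic.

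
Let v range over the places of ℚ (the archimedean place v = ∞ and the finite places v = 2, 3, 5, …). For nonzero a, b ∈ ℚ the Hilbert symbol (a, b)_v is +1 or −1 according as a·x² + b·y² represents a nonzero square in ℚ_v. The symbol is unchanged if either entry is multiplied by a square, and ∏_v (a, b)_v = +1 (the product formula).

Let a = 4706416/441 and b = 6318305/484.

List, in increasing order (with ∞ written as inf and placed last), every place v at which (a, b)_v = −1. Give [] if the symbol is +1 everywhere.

Mod squares: a ≡ 2431, b ≡ 128945. Check v ∈ {∞, 2, 3, 5, 7, 11, 13, 17, 37, 41}.
v=7: a=7^-2·(≡4), b=7^2·(≡5) mod 7; (4|7)=+1, (5|7)=-1; (−1)^{-2·2·3}·(+1)^2·(-1)^-2 = +1.
v=41: a=41^0·(≡22), b=41^1·(≡12) mod 41; (22|41)=-1, (12|41)=-1; (−1)^{0·1·20}·(-1)^1·(-1)^0 = -1.
v=17: a=17^1·(≡14), b=17^1·(≡12) mod 17; (14|17)=-1, (12|17)=-1; (−1)^{1·1·8}·(-1)^1·(-1)^1 = +1.
v=∞: 2431 > 0 and 128945 > 0  ⇒  (a,b)_∞ = +1.
v=13: a=13^1·(≡5), b=13^0·(≡2) mod 13; (5|13)=-1, (2|13)=-1; (−1)^{1·0·6}·(-1)^0·(-1)^1 = -1.
v=5: a=5^0·(≡1), b=5^1·(≡4) mod 5; (1|5)=+1, (4|5)=+1; (−1)^{0·1·2}·(+1)^1·(+1)^0 = +1.
v=11: a=11^3·(≡5), b=11^-2·(≡1) mod 11; (5|11)=+1, (1|11)=+1; (−1)^{3·-2·5}·(+1)^-2·(+1)^3 = +1.
v=3: a=3^-2·(≡1), b=3^0·(≡2) mod 3; (1|3)=+1, (2|3)=-1; (−1)^{-2·0·1}·(+1)^0·(-1)^-2 = +1.
v=2: v_2(a)=4, v_2(b)=-2; units ≡ 7, 1 (mod 8); ε·ε+αω+βω = 1·0+4·0+-2·0 ≡ 0  ⇒  (a,b)_2 = +1.
v=37: a=37^0·(≡7), b=37^1·(≡28) mod 37; (7|37)=+1, (28|37)=+1; (−1)^{0·1·18}·(+1)^1·(+1)^0 = +1.
|Ram(2431, 128945)| = 2, even; anisotropic at {13, 41}.

[13, 41]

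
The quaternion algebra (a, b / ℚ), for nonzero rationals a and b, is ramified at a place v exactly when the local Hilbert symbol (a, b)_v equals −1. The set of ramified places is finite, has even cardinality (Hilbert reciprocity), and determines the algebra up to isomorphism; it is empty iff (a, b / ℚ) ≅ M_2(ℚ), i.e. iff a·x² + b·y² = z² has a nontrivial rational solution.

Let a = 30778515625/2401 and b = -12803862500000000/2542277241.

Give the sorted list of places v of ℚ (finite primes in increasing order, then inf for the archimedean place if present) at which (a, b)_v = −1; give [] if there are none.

[5, 11, 13, 19]

(a, b) ≡ (78793, -30305) mod (ℚ^×)²; places V = {2, 3, 5, 7, 11, 13, 19, 29, ∞}.
(a,b)_13: α=1, u≡9; β=2, v≡7 (mod 13); (9|13)=+1, (7|13)=-1; sign (−1)^0·+1^2·-1^1 = -1.
(a,b)_5: α=8, u≡3; β=11, v≡1 (mod 5); (3|5)=-1, (1|5)=+1; sign (−1)^0·-1^11·+1^8 = -1.
(a,b)_3: α=0, u≡1; β=-2, v≡1 (mod 3); (1|3)=+1, (1|3)=+1; sign (−1)^0·+1^-2·+1^0 = +1.
(a,b)_∞: sgn(78793)=+, sgn(-30305)=−, so +1.
(a,b)_29: α=1, u≡7; β=1, v≡24 (mod 29); (7|29)=+1, (24|29)=+1; sign (−1)^0·+1^1·+1^1 = +1.
(a,b)_11: α=1, u≡10; β=1, v≡8 (mod 11); (10|11)=-1, (8|11)=-1; sign (−1)^1·-1^1·-1^1 = -1.
(a,b)_7: α=-4, u≡4; β=-10, v≡6 (mod 7); (4|7)=+1, (6|7)=-1; sign (−1)^0·+1^-10·-1^-4 = +1.
(a,b)_2: α=0, β=8; u≡1, v≡7 (mod 8); ε(u)ε(v)=0·1, αω(v)=0·0, βω(u)=8·0; sum ≡ 0  ⇒  +1.
(a,b)_19: α=1, u≡11; β=1, v≡4 (mod 19); (11|19)=+1, (4|19)=+1; sign (−1)^1·+1^1·+1^1 = -1.
|Ram(78793, -30305)| = 4, even; anisotropic at {5, 11, 13, 19}.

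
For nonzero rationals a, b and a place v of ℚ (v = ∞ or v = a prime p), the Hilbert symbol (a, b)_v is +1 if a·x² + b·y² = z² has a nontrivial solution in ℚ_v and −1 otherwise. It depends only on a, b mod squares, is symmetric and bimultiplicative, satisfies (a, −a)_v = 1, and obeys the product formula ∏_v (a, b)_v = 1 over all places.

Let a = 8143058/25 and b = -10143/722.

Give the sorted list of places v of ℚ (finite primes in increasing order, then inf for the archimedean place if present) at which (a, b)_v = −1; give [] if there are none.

[7, 23]

(a, b) ≡ (67298, -46) mod (ℚ^×)²; places V = {2, 3, 5, 7, 11, 19, 23, ∞}.
(a,b)_∞: sgn(67298)=+, sgn(-46)=−, so +1.
(a,b)_3: α=0, u≡2; β=2, v≡2 (mod 3); (2|3)=-1, (2|3)=-1; sign (−1)^0·-1^2·-1^0 = +1.
(a,b)_11: α=3, u≡8; β=0, v≡3 (mod 11); (8|11)=-1, (3|11)=+1; sign (−1)^0·-1^0·+1^3 = +1.
(a,b)_19: α=1, u≡3; β=-2, v≡11 (mod 19); (3|19)=-1, (11|19)=+1; sign (−1)^0·-1^-2·+1^1 = +1.
(a,b)_23: α=1, u≡15; β=1, v≡20 (mod 23); (15|23)=-1, (20|23)=-1; sign (−1)^1·-1^1·-1^1 = -1.
(a,b)_5: α=-2, u≡3; β=0, v≡1 (mod 5); (3|5)=-1, (1|5)=+1; sign (−1)^0·-1^0·+1^-2 = +1.
(a,b)_2: α=1, β=-1; u≡1, v≡1 (mod 8); ε(u)ε(v)=0·0, αω(v)=1·0, βω(u)=-1·0; sum ≡ 0  ⇒  +1.
(a,b)_7: α=1, u≡5; β=2, v≡3 (mod 7); (5|7)=-1, (3|7)=-1; sign (−1)^0·-1^2·-1^1 = -1.
Ram(67298, -46) = {7, 23}; no ℚ_7-point on the conic.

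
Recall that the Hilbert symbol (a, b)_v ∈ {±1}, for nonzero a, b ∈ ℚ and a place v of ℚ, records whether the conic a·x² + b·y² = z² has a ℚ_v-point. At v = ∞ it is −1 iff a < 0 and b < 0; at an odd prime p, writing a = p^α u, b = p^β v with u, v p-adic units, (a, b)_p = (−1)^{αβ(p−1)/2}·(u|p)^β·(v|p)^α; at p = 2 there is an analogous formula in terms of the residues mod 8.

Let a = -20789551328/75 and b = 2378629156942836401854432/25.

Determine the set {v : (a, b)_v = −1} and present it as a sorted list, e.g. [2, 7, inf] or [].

Mod squares: a ≡ -4056234, b ≡ 352222. Check v ∈ {∞, 2, 3, 5, 7, 13, 17, 19, 23, 31}.
v=5: a=5^-2·(≡4), b=5^-2·(≡2) mod 5; (4|5)=+1, (2|5)=-1; (−1)^{-2·-2·2}·(+1)^-2·(-1)^-2 = +1.
v=31: a=31^2·(≡15), b=31^5·(≡16) mod 31; (15|31)=-1, (16|31)=+1; (−1)^{2·5·15}·(-1)^5·(+1)^2 = -1.
v=19: a=19^1·(≡16), b=19^3·(≡15) mod 19; (16|19)=+1, (15|19)=-1; (−1)^{1·3·9}·(+1)^3·(-1)^1 = +1.
v=23: a=23^1·(≡4), b=23^3·(≡5) mod 23; (4|23)=+1, (5|23)=-1; (−1)^{1·3·11}·(+1)^3·(-1)^1 = +1.
v=2: v_2(a)=5, v_2(b)=5; units ≡ 3, 7 (mod 8); ε·ε+αω+βω = 1·1+5·0+5·1 ≡ 0  ⇒  (a,b)_2 = +1.
v=17: a=17^1·(≡3), b=17^2·(≡9) mod 17; (3|17)=-1, (9|17)=+1; (−1)^{1·2·8}·(-1)^2·(+1)^1 = +1.
v=7: a=7^1·(≡6), b=7^2·(≡3) mod 7; (6|7)=-1, (3|7)=-1; (−1)^{1·2·3}·(-1)^2·(-1)^1 = -1.
v=3: a=3^-1·(≡1), b=3^0·(≡1) mod 3; (1|3)=+1, (1|3)=+1; (−1)^{-1·0·1}·(+1)^0·(+1)^-1 = +1.
v=13: a=13^1·(≡7), b=13^3·(≡11) mod 13; (7|13)=-1, (11|13)=-1; (−1)^{1·3·6}·(-1)^3·(-1)^1 = +1.
v=∞: -4056234 < 0 and 352222 > 0  ⇒  (a,b)_∞ = +1.
|Ram(-4056234, 352222)| = 2, even; anisotropic at {7, 31}.

[7, 31]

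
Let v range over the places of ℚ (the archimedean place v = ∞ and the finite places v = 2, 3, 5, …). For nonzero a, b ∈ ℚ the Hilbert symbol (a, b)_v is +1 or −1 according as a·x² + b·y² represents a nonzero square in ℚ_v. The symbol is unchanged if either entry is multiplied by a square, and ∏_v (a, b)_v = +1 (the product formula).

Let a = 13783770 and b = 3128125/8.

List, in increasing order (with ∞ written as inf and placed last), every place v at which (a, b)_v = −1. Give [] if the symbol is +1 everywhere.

[5, 17]

Mod squares: a ≡ 170170, b ≡ 10010. Check v ∈ {∞, 2, 3, 5, 7, 11, 13, 17}.
v=13: a=13^1·(≡10), b=13^1·(≡1) mod 13; (10|13)=+1, (1|13)=+1; (−1)^{1·1·6}·(+1)^1·(+1)^1 = +1.
v=2: v_2(a)=1, v_2(b)=-3; units ≡ 5, 5 (mod 8); ε·ε+αω+βω = 0·0+1·1+-3·1 ≡ 0  ⇒  (a,b)_2 = +1.
v=5: a=5^1·(≡4), b=5^5·(≡2) mod 5; (4|5)=+1, (2|5)=-1; (−1)^{1·5·2}·(+1)^5·(-1)^1 = -1.
v=∞: 170170 > 0 and 10010 > 0  ⇒  (a,b)_∞ = +1.
v=11: a=11^1·(≡5), b=11^1·(≡10) mod 11; (5|11)=+1, (10|11)=-1; (−1)^{1·1·5}·(+1)^1·(-1)^1 = +1.
v=3: a=3^4·(≡1), b=3^0·(≡2) mod 3; (1|3)=+1, (2|3)=-1; (−1)^{4·0·1}·(+1)^0·(-1)^4 = +1.
v=7: a=7^1·(≡3), b=7^1·(≡2) mod 7; (3|7)=-1, (2|7)=+1; (−1)^{1·1·3}·(-1)^1·(+1)^1 = +1.
v=17: a=17^1·(≡12), b=17^0·(≡5) mod 17; (12|17)=-1, (5|17)=-1; (−1)^{1·0·8}·(-1)^0·(-1)^1 = -1.
(170170, 10010 / ℚ) ramifies at {5, 17}: a division algebra.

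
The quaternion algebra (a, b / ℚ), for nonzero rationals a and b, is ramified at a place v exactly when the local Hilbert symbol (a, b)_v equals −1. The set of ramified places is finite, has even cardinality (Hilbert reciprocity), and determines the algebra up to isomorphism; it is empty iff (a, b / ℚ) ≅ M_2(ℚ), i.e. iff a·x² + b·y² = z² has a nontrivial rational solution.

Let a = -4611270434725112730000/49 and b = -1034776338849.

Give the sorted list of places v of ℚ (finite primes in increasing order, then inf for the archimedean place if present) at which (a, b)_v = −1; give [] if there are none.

[2, 3, 13, 37, 41, inf]

Mod squares: a ≡ -15873, b ≡ -8569. Check v ∈ {∞, 2, 3, 5, 7, 11, 13, 17, 19, 37, 41}.
v=7: a=7^-2·(≡5), b=7^0·(≡6) mod 7; (5|7)=-1, (6|7)=-1; (−1)^{-2·0·3}·(-1)^0·(-1)^-2 = +1.
v=19: a=19^2·(≡11), b=19^1·(≡17) mod 19; (11|19)=+1, (17|19)=+1; (−1)^{2·1·9}·(+1)^1·(+1)^2 = +1.
v=5: a=5^4·(≡3), b=5^0·(≡1) mod 5; (3|5)=-1, (1|5)=+1; (−1)^{4·0·2}·(-1)^0·(+1)^4 = +1.
v=41: a=41^2·(≡19), b=41^1·(≡37) mod 41; (19|41)=-1, (37|41)=+1; (−1)^{2·1·20}·(-1)^1·(+1)^2 = -1.
v=13: a=13^1·(≡4), b=13^0·(≡7) mod 13; (4|13)=+1, (7|13)=-1; (−1)^{1·0·6}·(+1)^0·(-1)^1 = -1.
v=11: a=11^3·(≡9), b=11^3·(≡8) mod 11; (9|11)=+1, (8|11)=-1; (−1)^{3·3·5}·(+1)^3·(-1)^3 = +1.
v=17: a=17^2·(≡12), b=17^0·(≡2) mod 17; (12|17)=-1, (2|17)=+1; (−1)^{2·0·8}·(-1)^0·(+1)^2 = +1.
v=37: a=37^3·(≡15), b=37^2·(≡15) mod 37; (15|37)=-1, (15|37)=-1; (−1)^{3·2·18}·(-1)^2·(-1)^3 = -1.
v=3: a=3^1·(≡1), b=3^6·(≡2) mod 3; (1|3)=+1, (2|3)=-1; (−1)^{1·6·1}·(+1)^6·(-1)^1 = -1.
v=∞: -15873 < 0 and -8569 < 0  ⇒  (a,b)_∞ = -1.
v=2: v_2(a)=4, v_2(b)=0; units ≡ 7, 7 (mod 8); ε·ε+αω+βω = 1·1+4·0+0·0 ≡ 1  ⇒  (a,b)_2 = -1.
Ram(-15873, -8569) = {2, 3, 13, 37, 41, ∞}; no ℚ_2-point on the conic.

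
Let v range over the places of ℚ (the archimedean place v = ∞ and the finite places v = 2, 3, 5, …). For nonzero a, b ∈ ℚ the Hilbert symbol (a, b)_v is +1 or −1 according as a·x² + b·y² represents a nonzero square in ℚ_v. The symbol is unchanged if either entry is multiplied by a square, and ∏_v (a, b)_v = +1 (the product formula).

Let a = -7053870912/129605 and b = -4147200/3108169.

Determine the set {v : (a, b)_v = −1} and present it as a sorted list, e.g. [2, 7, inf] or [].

[2, 5, 29, inf]

(a, b) ≡ (-196185, -2) mod (ℚ^×)²; places V = {2, 3, 5, 7, 11, 23, 29, 41, 43, 53, ∞}.
(a,b)_7: α=-2, u≡4; β=0, v≡6 (mod 7); (4|7)=+1, (6|7)=-1; sign (−1)^0·+1^0·-1^-2 = +1.
(a,b)_23: α=-2, u≡22; β=0, v≡14 (mod 23); (22|23)=-1, (14|23)=-1; sign (−1)^0·-1^0·-1^-2 = +1.
(a,b)_41: α=1, u≡11; β=-2, v≡8 (mod 41); (11|41)=-1, (8|41)=+1; sign (−1)^0·-1^-2·+1^1 = +1.
(a,b)_∞: sgn(-196185)=−, sgn(-2)=−, so -1.
(a,b)_3: α=1, u≡2; β=4, v≡1 (mod 3); (2|3)=-1, (1|3)=+1; sign (−1)^0·-1^4·+1^1 = +1.
(a,b)_29: α=1, u≡27; β=0, v≡17 (mod 29); (27|29)=-1, (17|29)=-1; sign (−1)^0·-1^0·-1^1 = -1.
(a,b)_2: α=6, β=11; u≡7, v≡7 (mod 8); ε(u)ε(v)=1·1, αω(v)=6·0, βω(u)=11·0; sum ≡ 1  ⇒  -1.
(a,b)_53: α=2, u≡41; β=0, v≡30 (mod 53); (41|53)=-1, (30|53)=-1; sign (−1)^0·-1^0·-1^2 = +1.
(a,b)_5: α=-1, u≡3; β=2, v≡3 (mod 5); (3|5)=-1, (3|5)=-1; sign (−1)^0·-1^2·-1^-1 = -1.
(a,b)_43: α=0, u≡6; β=-2, v≡16 (mod 43); (6|43)=+1, (16|43)=+1; sign (−1)^0·+1^-2·+1^0 = +1.
(a,b)_11: α=1, u≡8; β=0, v≡1 (mod 11); (8|11)=-1, (1|11)=+1; sign (−1)^0·-1^0·+1^1 = +1.
|Ram(-196185, -2)| = 4, even; anisotropic at {2, 5, 29, ∞}.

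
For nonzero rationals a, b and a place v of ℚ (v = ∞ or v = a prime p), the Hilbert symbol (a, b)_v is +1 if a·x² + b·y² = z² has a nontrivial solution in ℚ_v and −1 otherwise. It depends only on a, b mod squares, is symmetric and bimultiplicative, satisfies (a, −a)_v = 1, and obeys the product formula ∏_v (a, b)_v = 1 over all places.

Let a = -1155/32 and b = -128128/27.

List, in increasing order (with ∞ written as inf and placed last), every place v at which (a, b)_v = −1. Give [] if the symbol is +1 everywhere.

[7, inf]

Mod squares: a ≡ -2310, b ≡ -6006. Check v ∈ {∞, 2, 3, 5, 7, 11, 13}.
v=11: a=11^1·(≡6), b=11^1·(≡9) mod 11; (6|11)=-1, (9|11)=+1; (−1)^{1·1·5}·(-1)^1·(+1)^1 = +1.
v=13: a=13^0·(≡9), b=13^1·(≡11) mod 13; (9|13)=+1, (11|13)=-1; (−1)^{0·1·6}·(+1)^1·(-1)^0 = +1.
v=7: a=7^1·(≡6), b=7^1·(≡6) mod 7; (6|7)=-1, (6|7)=-1; (−1)^{1·1·3}·(-1)^1·(-1)^1 = -1.
v=3: a=3^1·(≡1), b=3^-3·(≡2) mod 3; (1|3)=+1, (2|3)=-1; (−1)^{1·-3·1}·(+1)^-3·(-1)^1 = +1.
v=2: v_2(a)=-5, v_2(b)=7; units ≡ 5, 5 (mod 8); ε·ε+αω+βω = 0·0+-5·1+7·1 ≡ 0  ⇒  (a,b)_2 = +1.
v=5: a=5^1·(≡2), b=5^0·(≡1) mod 5; (2|5)=-1, (1|5)=+1; (−1)^{1·0·2}·(-1)^0·(+1)^1 = +1.
v=∞: -2310 < 0 and -6006 < 0  ⇒  (a,b)_∞ = -1.
Ram(-2310, -6006) = {7, ∞}; no ℚ_7-point on the conic.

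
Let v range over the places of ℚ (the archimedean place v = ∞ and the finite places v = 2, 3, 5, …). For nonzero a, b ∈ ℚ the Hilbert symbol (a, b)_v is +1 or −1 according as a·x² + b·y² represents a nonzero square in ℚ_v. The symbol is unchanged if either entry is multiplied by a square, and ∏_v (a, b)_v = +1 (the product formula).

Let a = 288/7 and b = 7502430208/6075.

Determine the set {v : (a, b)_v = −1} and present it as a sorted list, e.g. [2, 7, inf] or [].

(a, b) ≡ (14, 343434) mod (ℚ^×)²; places V = {2, 3, 5, 7, 13, 17, 37, ∞}.
(a,b)_7: α=-1, u≡1; β=1, v≡3 (mod 7); (1|7)=+1, (3|7)=-1; sign (−1)^1·+1^1·-1^-1 = +1.
(a,b)_37: α=0, u≡20; β=1, v≡19 (mod 37); (20|37)=-1, (19|37)=-1; sign (−1)^0·-1^1·-1^0 = -1.
(a,b)_17: α=0, u≡12; β=1, v≡6 (mod 17); (12|17)=-1, (6|17)=-1; sign (−1)^0·-1^1·-1^0 = -1.
(a,b)_5: α=0, u≡4; β=-2, v≡1 (mod 5); (4|5)=+1, (1|5)=+1; sign (−1)^0·+1^-2·+1^0 = +1.
(a,b)_∞: sgn(14)=+, sgn(343434)=+, so +1.
(a,b)_13: α=0, u≡4; β=1, v≡7 (mod 13); (4|13)=+1, (7|13)=-1; sign (−1)^0·+1^1·-1^0 = +1.
(a,b)_2: α=5, β=17; u≡7, v≡5 (mod 8); ε(u)ε(v)=1·0, αω(v)=5·1, βω(u)=17·0; sum ≡ 1  ⇒  -1.
(a,b)_3: α=2, u≡2; β=-5, v≡1 (mod 3); (2|3)=-1, (1|3)=+1; sign (−1)^0·-1^-5·+1^2 = -1.
Ram(14, 343434) = {2, 3, 17, 37}; no ℚ_2-point on the conic.

[2, 3, 17, 37]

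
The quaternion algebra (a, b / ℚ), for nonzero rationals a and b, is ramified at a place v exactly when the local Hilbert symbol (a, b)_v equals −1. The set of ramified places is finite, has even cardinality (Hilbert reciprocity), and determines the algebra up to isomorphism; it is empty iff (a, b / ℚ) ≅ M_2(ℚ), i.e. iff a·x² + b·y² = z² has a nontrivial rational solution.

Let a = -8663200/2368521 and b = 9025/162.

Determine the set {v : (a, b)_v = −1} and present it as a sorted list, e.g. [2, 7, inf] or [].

(a, b) ≡ (-442, 2) mod (ℚ^×)²; places V = {2, 3, 5, 7, 13, 17, 19, ∞}.
(a,b)_3: α=-8, u≡2; β=-4, v≡2 (mod 3); (2|3)=-1, (2|3)=-1; sign (−1)^0·-1^-4·-1^-8 = +1.
(a,b)_13: α=1, u≡7; β=0, v≡7 (mod 13); (7|13)=-1, (7|13)=-1; sign (−1)^0·-1^0·-1^1 = -1.
(a,b)_2: α=5, β=-1; u≡3, v≡1 (mod 8); ε(u)ε(v)=1·0, αω(v)=5·0, βω(u)=-1·1; sum ≡ 1  ⇒  -1.
(a,b)_7: α=2, u≡6; β=0, v≡2 (mod 7); (6|7)=-1, (2|7)=+1; sign (−1)^0·-1^0·+1^2 = +1.
(a,b)_5: α=2, u≡2; β=2, v≡3 (mod 5); (2|5)=-1, (3|5)=-1; sign (−1)^0·-1^2·-1^2 = +1.
(a,b)_∞: sgn(-442)=−, sgn(2)=+, so +1.
(a,b)_19: α=-2, u≡13; β=2, v≡12 (mod 19); (13|19)=-1, (12|19)=-1; sign (−1)^0·-1^2·-1^-2 = +1.
(a,b)_17: α=1, u≡2; β=0, v≡13 (mod 17); (2|17)=+1, (13|17)=+1; sign (−1)^0·+1^0·+1^1 = +1.
Ram(-442, 2) = {2, 13}; no ℚ_2-point on the conic.

[2, 13]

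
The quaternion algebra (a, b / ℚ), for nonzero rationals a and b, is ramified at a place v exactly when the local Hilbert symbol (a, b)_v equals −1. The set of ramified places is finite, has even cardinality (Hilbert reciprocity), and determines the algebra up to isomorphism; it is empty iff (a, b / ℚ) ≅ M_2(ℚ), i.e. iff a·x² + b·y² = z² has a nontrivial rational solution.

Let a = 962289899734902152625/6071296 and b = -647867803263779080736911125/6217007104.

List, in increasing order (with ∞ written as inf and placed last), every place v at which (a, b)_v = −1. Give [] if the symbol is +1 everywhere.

[17, 19]

Mod squares: a ≡ 140505, b ≡ -5. Check v ∈ {∞, 2, 3, 5, 7, 11, 17, 19, 29, 31}.
v=7: a=7^-2·(≡2), b=7^-2·(≡4) mod 7; (2|7)=+1, (4|7)=+1; (−1)^{-2·-2·3}·(+1)^-2·(+1)^-2 = +1.
v=17: a=17^3·(≡3), b=17^4·(≡3) mod 17; (3|17)=-1, (3|17)=-1; (−1)^{3·4·8}·(-1)^4·(-1)^3 = -1.
v=19: a=19^5·(≡9), b=19^4·(≡3) mod 19; (9|19)=+1, (3|19)=-1; (−1)^{5·4·9}·(+1)^4·(-1)^5 = -1.
v=3: a=3^3·(≡2), b=3^6·(≡1) mod 3; (2|3)=-1, (1|3)=+1; (−1)^{3·6·1}·(-1)^6·(+1)^3 = +1.
v=29: a=29^3·(≡10), b=29^4·(≡1) mod 29; (10|29)=-1, (1|29)=+1; (−1)^{3·4·14}·(-1)^4·(+1)^3 = +1.
v=5: a=5^3·(≡1), b=5^3·(≡4) mod 5; (1|5)=+1, (4|5)=+1; (−1)^{3·3·2}·(+1)^3·(+1)^3 = +1.
v=11: a=11^-2·(≡7), b=11^-2·(≡2) mod 11; (7|11)=-1, (2|11)=-1; (−1)^{-2·-2·5}·(-1)^-2·(-1)^-2 = +1.
v=31: a=31^2·(≡21), b=31^4·(≡21) mod 31; (21|31)=-1, (21|31)=-1; (−1)^{2·4·15}·(-1)^4·(-1)^2 = +1.
v=2: v_2(a)=-10, v_2(b)=-20; units ≡ 1, 3 (mod 8); ε·ε+αω+βω = 0·1+-10·1+-20·0 ≡ 0  ⇒  (a,b)_2 = +1.
v=∞: 140505 > 0 and -5 < 0  ⇒  (a,b)_∞ = +1.
|Ram(140505, -5)| = 2, even; anisotropic at {17, 19}.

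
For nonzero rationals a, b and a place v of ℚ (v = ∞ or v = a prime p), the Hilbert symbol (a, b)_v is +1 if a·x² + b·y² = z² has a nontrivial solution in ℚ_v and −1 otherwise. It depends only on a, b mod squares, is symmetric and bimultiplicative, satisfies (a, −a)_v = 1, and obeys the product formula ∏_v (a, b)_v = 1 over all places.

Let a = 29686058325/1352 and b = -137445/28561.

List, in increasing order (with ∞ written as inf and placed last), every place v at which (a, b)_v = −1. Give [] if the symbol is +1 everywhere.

Mod squares: a ≡ 154, b ≡ -2805. Check v ∈ {∞, 2, 3, 5, 7, 11, 13, 17}.
v=17: a=17^2·(≡1), b=17^1·(≡7) mod 17; (1|17)=+1, (7|17)=-1; (−1)^{2·1·8}·(+1)^1·(-1)^2 = +1.
v=∞: 154 > 0 and -2805 < 0  ⇒  (a,b)_∞ = +1.
v=13: a=13^-2·(≡5), b=13^-4·(≡4) mod 13; (5|13)=-1, (4|13)=+1; (−1)^{-2·-4·6}·(-1)^-4·(+1)^-2 = +1.
v=7: a=7^3·(≡2), b=7^2·(≡2) mod 7; (2|7)=+1, (2|7)=+1; (−1)^{3·2·3}·(+1)^2·(+1)^3 = +1.
v=11: a=11^3·(≡3), b=11^1·(≡9) mod 11; (3|11)=+1, (9|11)=+1; (−1)^{3·1·5}·(+1)^1·(+1)^3 = -1.
v=5: a=5^2·(≡4), b=5^1·(≡1) mod 5; (4|5)=+1, (1|5)=+1; (−1)^{2·1·2}·(+1)^1·(+1)^2 = +1.
v=2: v_2(a)=-3, v_2(b)=0; units ≡ 5, 3 (mod 8); ε·ε+αω+βω = 0·1+-3·1+0·1 ≡ 1  ⇒  (a,b)_2 = -1.
v=3: a=3^2·(≡1), b=3^1·(≡1) mod 3; (1|3)=+1, (1|3)=+1; (−1)^{2·1·1}·(+1)^1·(+1)^2 = +1.
(154, -2805 / ℚ) ramifies at {2, 11}: a division algebra.

[2, 11]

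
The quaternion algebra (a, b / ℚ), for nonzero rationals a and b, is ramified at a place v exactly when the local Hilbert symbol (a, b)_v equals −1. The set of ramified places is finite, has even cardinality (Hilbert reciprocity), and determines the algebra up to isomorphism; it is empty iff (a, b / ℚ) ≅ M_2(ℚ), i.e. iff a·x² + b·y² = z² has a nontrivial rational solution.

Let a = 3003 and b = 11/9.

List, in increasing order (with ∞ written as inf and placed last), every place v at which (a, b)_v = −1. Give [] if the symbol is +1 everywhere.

[2, 3, 11, 13]

Mod squares: a ≡ 3003, b ≡ 11. Check v ∈ {∞, 2, 3, 7, 11, 13}.
v=13: a=13^1·(≡10), b=13^0·(≡7) mod 13; (10|13)=+1, (7|13)=-1; (−1)^{1·0·6}·(+1)^0·(-1)^1 = -1.
v=7: a=7^1·(≡2), b=7^0·(≡2) mod 7; (2|7)=+1, (2|7)=+1; (−1)^{1·0·3}·(+1)^0·(+1)^1 = +1.
v=11: a=11^1·(≡9), b=11^1·(≡5) mod 11; (9|11)=+1, (5|11)=+1; (−1)^{1·1·5}·(+1)^1·(+1)^1 = -1.
v=2: v_2(a)=0, v_2(b)=0; units ≡ 3, 3 (mod 8); ε·ε+αω+βω = 1·1+0·1+0·1 ≡ 1  ⇒  (a,b)_2 = -1.
v=∞: 3003 > 0 and 11 > 0  ⇒  (a,b)_∞ = +1.
v=3: a=3^1·(≡2), b=3^-2·(≡2) mod 3; (2|3)=-1, (2|3)=-1; (−1)^{1·-2·1}·(-1)^-2·(-1)^1 = -1.
|Ram(3003, 11)| = 4, even; anisotropic at {2, 3, 11, 13}.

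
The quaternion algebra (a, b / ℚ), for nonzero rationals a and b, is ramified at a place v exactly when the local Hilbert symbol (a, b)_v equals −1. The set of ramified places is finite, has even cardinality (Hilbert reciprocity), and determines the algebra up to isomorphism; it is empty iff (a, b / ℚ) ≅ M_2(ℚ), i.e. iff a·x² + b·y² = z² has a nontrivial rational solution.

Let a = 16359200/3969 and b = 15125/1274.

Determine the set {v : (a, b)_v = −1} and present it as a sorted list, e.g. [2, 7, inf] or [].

[5, 13]

(a, b) ≡ (2, 130) mod (ℚ^×)²; places V = {2, 3, 5, 7, 11, 13, ∞}.
(a,b)_3: α=-4, u≡2; β=0, v≡1 (mod 3); (2|3)=-1, (1|3)=+1; sign (−1)^0·-1^0·+1^-4 = +1.
(a,b)_13: α=2, u≡7; β=-1, v≡12 (mod 13); (7|13)=-1, (12|13)=+1; sign (−1)^0·-1^-1·+1^2 = -1.
(a,b)_5: α=2, u≡2; β=3, v≡4 (mod 5); (2|5)=-1, (4|5)=+1; sign (−1)^0·-1^3·+1^2 = -1.
(a,b)_7: α=-2, u≡1; β=-2, v≡1 (mod 7); (1|7)=+1, (1|7)=+1; sign (−1)^0·+1^-2·+1^-2 = +1.
(a,b)_11: α=2, u≡6; β=2, v≡9 (mod 11); (6|11)=-1, (9|11)=+1; sign (−1)^0·-1^2·+1^2 = +1.
(a,b)_2: α=5, β=-1; u≡1, v≡1 (mod 8); ε(u)ε(v)=0·0, αω(v)=5·0, βω(u)=-1·0; sum ≡ 0  ⇒  +1.
(a,b)_∞: sgn(2)=+, sgn(130)=+, so +1.
|Ram(2, 130)| = 2, even; anisotropic at {5, 13}.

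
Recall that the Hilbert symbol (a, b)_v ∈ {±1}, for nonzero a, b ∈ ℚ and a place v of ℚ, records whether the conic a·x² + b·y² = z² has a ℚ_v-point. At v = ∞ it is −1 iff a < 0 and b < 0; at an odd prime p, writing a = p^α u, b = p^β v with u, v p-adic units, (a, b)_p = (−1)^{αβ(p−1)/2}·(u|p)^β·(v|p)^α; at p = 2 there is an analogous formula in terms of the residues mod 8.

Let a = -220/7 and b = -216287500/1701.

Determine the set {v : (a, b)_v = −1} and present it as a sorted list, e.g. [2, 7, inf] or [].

Mod squares: a ≡ -385, b ≡ -15015. Check v ∈ {∞, 2, 3, 5, 7, 11, 13}.
v=13: a=13^0·(≡2), b=13^1·(≡11) mod 13; (2|13)=-1, (11|13)=-1; (−1)^{0·1·6}·(-1)^1·(-1)^0 = -1.
v=11: a=11^1·(≡5), b=11^3·(≡2) mod 11; (5|11)=+1, (2|11)=-1; (−1)^{1·3·5}·(+1)^3·(-1)^1 = +1.
v=5: a=5^1·(≡3), b=5^5·(≡3) mod 5; (3|5)=-1, (3|5)=-1; (−1)^{1·5·2}·(-1)^5·(-1)^1 = +1.
v=3: a=3^0·(≡2), b=3^-5·(≡2) mod 3; (2|3)=-1, (2|3)=-1; (−1)^{0·-5·1}·(-1)^-5·(-1)^0 = -1.
v=2: v_2(a)=2, v_2(b)=2; units ≡ 7, 1 (mod 8); ε·ε+αω+βω = 1·0+2·0+2·0 ≡ 0  ⇒  (a,b)_2 = +1.
v=7: a=7^-1·(≡4), b=7^-1·(≡1) mod 7; (4|7)=+1, (1|7)=+1; (−1)^{-1·-1·3}·(+1)^-1·(+1)^-1 = -1.
v=∞: -385 < 0 and -15015 < 0  ⇒  (a,b)_∞ = -1.
|Ram(-385, -15015)| = 4, even; anisotropic at {3, 7, 13, ∞}.

[3, 7, 13, inf]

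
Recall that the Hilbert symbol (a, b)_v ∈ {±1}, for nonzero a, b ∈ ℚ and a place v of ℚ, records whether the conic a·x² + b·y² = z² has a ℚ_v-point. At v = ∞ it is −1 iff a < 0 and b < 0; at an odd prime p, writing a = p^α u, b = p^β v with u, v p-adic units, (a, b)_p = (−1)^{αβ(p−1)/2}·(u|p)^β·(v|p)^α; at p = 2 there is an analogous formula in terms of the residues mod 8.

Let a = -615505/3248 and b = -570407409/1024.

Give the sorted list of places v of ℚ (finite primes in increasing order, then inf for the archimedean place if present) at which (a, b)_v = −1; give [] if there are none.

(a, b) ≡ (-346115, -75361) mod (ℚ^×)²; places V = {2, 3, 5, 7, 11, 13, 17, 19, 29, 31, ∞}.
(a,b)_19: α=2, u≡14; β=0, v≡15 (mod 19); (14|19)=-1, (15|19)=-1; sign (−1)^0·-1^0·-1^2 = +1.
(a,b)_13: α=0, u≡10; β=1, v≡12 (mod 13); (10|13)=+1, (12|13)=+1; sign (−1)^0·+1^1·+1^0 = +1.
(a,b)_∞: sgn(-346115)=−, sgn(-75361)=−, so -1.
(a,b)_7: α=-1, u≡6; β=0, v≡1 (mod 7); (6|7)=-1, (1|7)=+1; sign (−1)^0·-1^0·+1^-1 = +1.
(a,b)_2: α=-4, β=-10; u≡5, v≡7 (mod 8); ε(u)ε(v)=0·1, αω(v)=-4·0, βω(u)=-10·1; sum ≡ 0  ⇒  +1.
(a,b)_31: α=1, u≡11; β=1, v≡28 (mod 31); (11|31)=-1, (28|31)=+1; sign (−1)^1·-1^1·+1^1 = +1.
(a,b)_11: α=1, u≡8; β=1, v≡2 (mod 11); (8|11)=-1, (2|11)=-1; sign (−1)^1·-1^1·-1^1 = -1.
(a,b)_17: α=0, u≡14; β=1, v≡4 (mod 17); (14|17)=-1, (4|17)=+1; sign (−1)^0·-1^1·+1^0 = -1.
(a,b)_29: α=-1, u≡24; β=2, v≡10 (mod 29); (24|29)=+1, (10|29)=-1; sign (−1)^0·+1^2·-1^-1 = -1.
(a,b)_3: α=0, u≡1; β=2, v≡2 (mod 3); (1|3)=+1, (2|3)=-1; sign (−1)^0·+1^2·-1^0 = +1.
(a,b)_5: α=1, u≡3; β=0, v≡4 (mod 5); (3|5)=-1, (4|5)=+1; sign (−1)^0·-1^0·+1^1 = +1.
|Ram(-346115, -75361)| = 4, even; anisotropic at {11, 17, 29, ∞}.

[11, 17, 29, inf]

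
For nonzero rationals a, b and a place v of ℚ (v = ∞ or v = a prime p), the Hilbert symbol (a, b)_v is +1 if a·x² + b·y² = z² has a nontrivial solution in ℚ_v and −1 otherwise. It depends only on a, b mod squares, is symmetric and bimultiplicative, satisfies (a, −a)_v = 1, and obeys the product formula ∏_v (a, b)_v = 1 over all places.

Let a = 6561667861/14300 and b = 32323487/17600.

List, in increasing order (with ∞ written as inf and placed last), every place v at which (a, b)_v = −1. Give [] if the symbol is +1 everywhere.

(a, b) ≡ (43043, 13717) mod (ℚ^×)²; places V = {2, 5, 7, 11, 13, 23, 29, 43, ∞}.
(a,b)_2: α=-2, β=-6; u≡3, v≡5 (mod 8); ε(u)ε(v)=1·0, αω(v)=-2·1, βω(u)=-6·1; sum ≡ 0  ⇒  +1.
(a,b)_23: α=2, u≡10; β=2, v≡3 (mod 23); (10|23)=-1, (3|23)=+1; sign (−1)^0·-1^2·+1^2 = +1.
(a,b)_43: α=1, u≡30; β=1, v≡2 (mod 43); (30|43)=-1, (2|43)=-1; sign (−1)^1·-1^1·-1^1 = -1.
(a,b)_∞: sgn(43043)=+, sgn(13717)=+, so +1.
(a,b)_13: α=-1, u≡1; β=0, v≡6 (mod 13); (1|13)=+1, (6|13)=-1; sign (−1)^0·+1^0·-1^-1 = -1.
(a,b)_7: α=3, u≡3; β=2, v≡2 (mod 7); (3|7)=-1, (2|7)=+1; sign (−1)^0·-1^2·+1^3 = +1.
(a,b)_11: α=-1, u≡6; β=-1, v≡4 (mod 11); (6|11)=-1, (4|11)=+1; sign (−1)^1·-1^-1·+1^-1 = +1.
(a,b)_5: α=-2, u≡3; β=-2, v≡3 (mod 5); (3|5)=-1, (3|5)=-1; sign (−1)^0·-1^-2·-1^-2 = +1.
(a,b)_29: α=2, u≡1; β=1, v≡4 (mod 29); (1|29)=+1, (4|29)=+1; sign (−1)^0·+1^1·+1^2 = +1.
(43043, 13717 / ℚ) ramifies at {13, 43}: a division algebra.

[13, 43]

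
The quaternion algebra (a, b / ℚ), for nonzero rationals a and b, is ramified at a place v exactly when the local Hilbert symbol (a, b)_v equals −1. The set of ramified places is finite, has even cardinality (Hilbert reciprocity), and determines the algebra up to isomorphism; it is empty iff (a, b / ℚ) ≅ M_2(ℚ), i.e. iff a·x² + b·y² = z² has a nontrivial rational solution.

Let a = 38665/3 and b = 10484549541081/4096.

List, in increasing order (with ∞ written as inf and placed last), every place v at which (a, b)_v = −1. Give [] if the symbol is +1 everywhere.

(a, b) ≡ (115995, 161) mod (ℚ^×)²; places V = {2, 3, 5, 7, 11, 19, 23, 37, ∞}.
(a,b)_37: α=1, u≡3; β=2, v≡20 (mod 37); (3|37)=+1, (20|37)=-1; sign (−1)^0·+1^2·-1^1 = -1.
(a,b)_∞: sgn(115995)=+, sgn(161)=+, so +1.
(a,b)_11: α=1, u≡2; β=4, v≡2 (mod 11); (2|11)=-1, (2|11)=-1; sign (−1)^0·-1^4·-1^1 = -1.
(a,b)_2: α=0, β=-12; u≡3, v≡1 (mod 8); ε(u)ε(v)=1·0, αω(v)=0·0, βω(u)=-12·1; sum ≡ 0  ⇒  +1.
(a,b)_23: α=0, u≡16; β=1, v≡10 (mod 23); (16|23)=+1, (10|23)=-1; sign (−1)^0·+1^1·-1^0 = +1.
(a,b)_5: α=1, u≡1; β=0, v≡1 (mod 5); (1|5)=+1, (1|5)=+1; sign (−1)^0·+1^0·+1^1 = +1.
(a,b)_3: α=-1, u≡1; β=2, v≡2 (mod 3); (1|3)=+1, (2|3)=-1; sign (−1)^0·+1^2·-1^-1 = -1.
(a,b)_7: α=0, u≡6; β=1, v≡4 (mod 7); (6|7)=-1, (4|7)=+1; sign (−1)^0·-1^1·+1^0 = -1.
(a,b)_19: α=1, u≡7; β=2, v≡5 (mod 19); (7|19)=+1, (5|19)=+1; sign (−1)^0·+1^2·+1^1 = +1.
|Ram(115995, 161)| = 4, even; anisotropic at {3, 7, 11, 37}.

[3, 7, 11, 37]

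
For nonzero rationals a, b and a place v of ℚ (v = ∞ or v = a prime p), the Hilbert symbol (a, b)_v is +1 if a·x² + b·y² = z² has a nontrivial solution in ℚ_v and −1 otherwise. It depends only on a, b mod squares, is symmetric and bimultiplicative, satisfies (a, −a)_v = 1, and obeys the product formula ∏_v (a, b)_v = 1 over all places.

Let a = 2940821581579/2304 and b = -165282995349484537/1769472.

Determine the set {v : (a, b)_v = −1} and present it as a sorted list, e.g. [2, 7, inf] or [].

(a, b) ≡ (19, -65379) mod (ℚ^×)²; places V = {2, 3, 7, 19, 31, 37, ∞}.
(a,b)_37: α=2, u≡32; β=3, v≡3 (mod 37); (32|37)=-1, (3|37)=+1; sign (−1)^0·-1^3·+1^2 = -1.
(a,b)_31: α=2, u≡7; β=3, v≡15 (mod 31); (7|31)=+1, (15|31)=-1; sign (−1)^0·+1^3·-1^2 = +1.
(a,b)_7: α=6, u≡5; β=8, v≡1 (mod 7); (5|7)=-1, (1|7)=+1; sign (−1)^0·-1^8·+1^6 = +1.
(a,b)_∞: sgn(19)=+, sgn(-65379)=−, so +1.
(a,b)_2: α=-8, β=-16; u≡3, v≡5 (mod 8); ε(u)ε(v)=1·0, αω(v)=-8·1, βω(u)=-16·1; sum ≡ 0  ⇒  +1.
(a,b)_19: α=1, u≡6; β=1, v≡4 (mod 19); (6|19)=+1, (4|19)=+1; sign (−1)^1·+1^1·+1^1 = -1.
(a,b)_3: α=-2, u≡1; β=-3, v≡2 (mod 3); (1|3)=+1, (2|3)=-1; sign (−1)^0·+1^-3·-1^-2 = +1.
(19, -65379 / ℚ) ramifies at {19, 37}: a division algebra.

[19, 37]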